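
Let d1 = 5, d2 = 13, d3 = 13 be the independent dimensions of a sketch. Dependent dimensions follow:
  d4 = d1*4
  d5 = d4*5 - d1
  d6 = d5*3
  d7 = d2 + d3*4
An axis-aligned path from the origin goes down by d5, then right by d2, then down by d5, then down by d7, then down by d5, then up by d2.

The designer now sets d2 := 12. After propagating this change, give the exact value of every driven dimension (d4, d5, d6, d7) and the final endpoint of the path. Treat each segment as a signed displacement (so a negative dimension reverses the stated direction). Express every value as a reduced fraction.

d4 = 20
d5 = 95
d6 = 285
d7 = 64
endpoint = (12, -337)

Apply edit: d2 := 12
  d4 = d1*4 = 20
  d5 = d4*5 - d1 = 95
  d6 = d5*3 = 285
  d7 = d2 + d3*4 = 64
Walk from origin (0, 0):
  seg 1: down by d5 = 95 → (0, -95)
  seg 2: right by d2 = 12 → (12, -95)
  seg 3: down by d5 = 95 → (12, -190)
  seg 4: down by d7 = 64 → (12, -254)
  seg 5: down by d5 = 95 → (12, -349)
  seg 6: up by d2 = 12 → (12, -337)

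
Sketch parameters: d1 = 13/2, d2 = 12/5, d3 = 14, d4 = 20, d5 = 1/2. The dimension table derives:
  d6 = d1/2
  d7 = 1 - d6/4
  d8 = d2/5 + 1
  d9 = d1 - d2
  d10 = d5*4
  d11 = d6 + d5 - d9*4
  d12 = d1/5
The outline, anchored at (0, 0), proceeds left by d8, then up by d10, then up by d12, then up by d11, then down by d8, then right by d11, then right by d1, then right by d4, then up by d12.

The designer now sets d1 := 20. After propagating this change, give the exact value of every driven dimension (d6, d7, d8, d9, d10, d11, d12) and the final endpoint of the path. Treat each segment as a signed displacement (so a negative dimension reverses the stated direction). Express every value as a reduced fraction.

Apply edit: d1 := 20
  d6 = d1/2 = 10
  d7 = 1 - d6/4 = -3/2
  d8 = d2/5 + 1 = 37/25
  d9 = d1 - d2 = 88/5
  d10 = d5*4 = 2
  d11 = d6 + d5 - d9*4 = -599/10
  d12 = d1/5 = 4
Walk from origin (0, 0):
  seg 1: left by d8 = 37/25 → (-37/25, 0)
  seg 2: up by d10 = 2 → (-37/25, 2)
  seg 3: up by d12 = 4 → (-37/25, 6)
  seg 4: up by d11 = -599/10 → (-37/25, -539/10)
  seg 5: down by d8 = 37/25 → (-37/25, -2769/50)
  seg 6: right by d11 = -599/10 → (-3069/50, -2769/50)
  seg 7: right by d1 = 20 → (-2069/50, -2769/50)
  seg 8: right by d4 = 20 → (-1069/50, -2769/50)
  seg 9: up by d12 = 4 → (-1069/50, -2569/50)

d6 = 10
d7 = -3/2
d8 = 37/25
d9 = 88/5
d10 = 2
d11 = -599/10
d12 = 4
endpoint = (-1069/50, -2569/50)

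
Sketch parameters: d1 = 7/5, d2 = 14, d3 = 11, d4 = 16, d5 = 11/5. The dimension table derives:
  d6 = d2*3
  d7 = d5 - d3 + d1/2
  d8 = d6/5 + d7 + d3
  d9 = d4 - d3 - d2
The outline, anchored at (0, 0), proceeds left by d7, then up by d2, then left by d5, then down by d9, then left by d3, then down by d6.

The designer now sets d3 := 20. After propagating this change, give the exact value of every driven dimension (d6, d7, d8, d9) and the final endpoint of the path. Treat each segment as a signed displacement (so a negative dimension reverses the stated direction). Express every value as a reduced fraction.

d6 = 42
d7 = -171/10
d8 = 113/10
d9 = -18
endpoint = (-51/10, -10)

Apply edit: d3 := 20
  d6 = d2*3 = 42
  d7 = d5 - d3 + d1/2 = -171/10
  d8 = d6/5 + d7 + d3 = 113/10
  d9 = d4 - d3 - d2 = -18
Walk from origin (0, 0):
  seg 1: left by d7 = -171/10 → (171/10, 0)
  seg 2: up by d2 = 14 → (171/10, 14)
  seg 3: left by d5 = 11/5 → (149/10, 14)
  seg 4: down by d9 = -18 → (149/10, 32)
  seg 5: left by d3 = 20 → (-51/10, 32)
  seg 6: down by d6 = 42 → (-51/10, -10)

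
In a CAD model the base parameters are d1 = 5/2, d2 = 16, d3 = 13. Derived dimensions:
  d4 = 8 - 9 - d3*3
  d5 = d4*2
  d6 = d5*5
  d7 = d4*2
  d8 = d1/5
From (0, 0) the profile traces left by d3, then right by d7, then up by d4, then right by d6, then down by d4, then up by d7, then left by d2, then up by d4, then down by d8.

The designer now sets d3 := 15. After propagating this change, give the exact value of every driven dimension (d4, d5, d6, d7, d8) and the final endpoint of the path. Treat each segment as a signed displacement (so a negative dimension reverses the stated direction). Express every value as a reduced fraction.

Apply edit: d3 := 15
  d4 = 8 - 9 - d3*3 = -46
  d5 = d4*2 = -92
  d6 = d5*5 = -460
  d7 = d4*2 = -92
  d8 = d1/5 = 1/2
Walk from origin (0, 0):
  seg 1: left by d3 = 15 → (-15, 0)
  seg 2: right by d7 = -92 → (-107, 0)
  seg 3: up by d4 = -46 → (-107, -46)
  seg 4: right by d6 = -460 → (-567, -46)
  seg 5: down by d4 = -46 → (-567, 0)
  seg 6: up by d7 = -92 → (-567, -92)
  seg 7: left by d2 = 16 → (-583, -92)
  seg 8: up by d4 = -46 → (-583, -138)
  seg 9: down by d8 = 1/2 → (-583, -277/2)

d4 = -46
d5 = -92
d6 = -460
d7 = -92
d8 = 1/2
endpoint = (-583, -277/2)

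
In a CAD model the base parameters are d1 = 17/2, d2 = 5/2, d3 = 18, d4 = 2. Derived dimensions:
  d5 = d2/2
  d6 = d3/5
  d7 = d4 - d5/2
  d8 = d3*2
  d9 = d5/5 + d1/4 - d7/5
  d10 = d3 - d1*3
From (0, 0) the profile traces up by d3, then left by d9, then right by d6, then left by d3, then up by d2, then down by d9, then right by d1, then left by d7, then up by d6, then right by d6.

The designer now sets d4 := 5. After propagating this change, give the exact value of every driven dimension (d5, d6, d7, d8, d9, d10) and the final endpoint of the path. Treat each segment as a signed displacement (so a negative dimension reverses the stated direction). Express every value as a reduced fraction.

d5 = 5/4
d6 = 18/5
d7 = 35/8
d8 = 36
d9 = 3/2
d10 = -15/2
endpoint = (-327/40, 113/5)

Apply edit: d4 := 5
  d5 = d2/2 = 5/4
  d6 = d3/5 = 18/5
  d7 = d4 - d5/2 = 35/8
  d8 = d3*2 = 36
  d9 = d5/5 + d1/4 - d7/5 = 3/2
  d10 = d3 - d1*3 = -15/2
Walk from origin (0, 0):
  seg 1: up by d3 = 18 → (0, 18)
  seg 2: left by d9 = 3/2 → (-3/2, 18)
  seg 3: right by d6 = 18/5 → (21/10, 18)
  seg 4: left by d3 = 18 → (-159/10, 18)
  seg 5: up by d2 = 5/2 → (-159/10, 41/2)
  seg 6: down by d9 = 3/2 → (-159/10, 19)
  seg 7: right by d1 = 17/2 → (-37/5, 19)
  seg 8: left by d7 = 35/8 → (-471/40, 19)
  seg 9: up by d6 = 18/5 → (-471/40, 113/5)
  seg 10: right by d6 = 18/5 → (-327/40, 113/5)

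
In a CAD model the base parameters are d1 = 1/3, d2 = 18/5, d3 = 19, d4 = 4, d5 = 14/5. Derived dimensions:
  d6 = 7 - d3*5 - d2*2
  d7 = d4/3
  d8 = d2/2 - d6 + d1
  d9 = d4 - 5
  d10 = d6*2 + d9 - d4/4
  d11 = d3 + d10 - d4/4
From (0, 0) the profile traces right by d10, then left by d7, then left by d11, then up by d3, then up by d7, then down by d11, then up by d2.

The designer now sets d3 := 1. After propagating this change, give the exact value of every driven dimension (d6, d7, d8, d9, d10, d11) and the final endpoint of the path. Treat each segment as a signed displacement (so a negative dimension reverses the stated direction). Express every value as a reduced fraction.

Apply edit: d3 := 1
  d6 = 7 - d3*5 - d2*2 = -26/5
  d7 = d4/3 = 4/3
  d8 = d2/2 - d6 + d1 = 22/3
  d9 = d4 - 5 = -1
  d10 = d6*2 + d9 - d4/4 = -62/5
  d11 = d3 + d10 - d4/4 = -62/5
Walk from origin (0, 0):
  seg 1: right by d10 = -62/5 → (-62/5, 0)
  seg 2: left by d7 = 4/3 → (-206/15, 0)
  seg 3: left by d11 = -62/5 → (-4/3, 0)
  seg 4: up by d3 = 1 → (-4/3, 1)
  seg 5: up by d7 = 4/3 → (-4/3, 7/3)
  seg 6: down by d11 = -62/5 → (-4/3, 221/15)
  seg 7: up by d2 = 18/5 → (-4/3, 55/3)

d6 = -26/5
d7 = 4/3
d8 = 22/3
d9 = -1
d10 = -62/5
d11 = -62/5
endpoint = (-4/3, 55/3)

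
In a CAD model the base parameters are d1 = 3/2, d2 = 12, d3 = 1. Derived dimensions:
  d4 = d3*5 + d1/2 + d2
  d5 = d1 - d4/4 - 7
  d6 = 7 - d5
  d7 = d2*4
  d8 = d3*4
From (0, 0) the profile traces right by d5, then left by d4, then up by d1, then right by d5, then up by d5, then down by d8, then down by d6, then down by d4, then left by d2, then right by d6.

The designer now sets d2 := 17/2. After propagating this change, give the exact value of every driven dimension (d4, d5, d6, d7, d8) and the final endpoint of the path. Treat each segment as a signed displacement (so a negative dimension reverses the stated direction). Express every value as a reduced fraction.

d4 = 57/4
d5 = -145/16
d6 = 257/16
d7 = 34
d8 = 4
endpoint = (-397/16, -335/8)

Apply edit: d2 := 17/2
  d4 = d3*5 + d1/2 + d2 = 57/4
  d5 = d1 - d4/4 - 7 = -145/16
  d6 = 7 - d5 = 257/16
  d7 = d2*4 = 34
  d8 = d3*4 = 4
Walk from origin (0, 0):
  seg 1: right by d5 = -145/16 → (-145/16, 0)
  seg 2: left by d4 = 57/4 → (-373/16, 0)
  seg 3: up by d1 = 3/2 → (-373/16, 3/2)
  seg 4: right by d5 = -145/16 → (-259/8, 3/2)
  seg 5: up by d5 = -145/16 → (-259/8, -121/16)
  seg 6: down by d8 = 4 → (-259/8, -185/16)
  seg 7: down by d6 = 257/16 → (-259/8, -221/8)
  seg 8: down by d4 = 57/4 → (-259/8, -335/8)
  seg 9: left by d2 = 17/2 → (-327/8, -335/8)
  seg 10: right by d6 = 257/16 → (-397/16, -335/8)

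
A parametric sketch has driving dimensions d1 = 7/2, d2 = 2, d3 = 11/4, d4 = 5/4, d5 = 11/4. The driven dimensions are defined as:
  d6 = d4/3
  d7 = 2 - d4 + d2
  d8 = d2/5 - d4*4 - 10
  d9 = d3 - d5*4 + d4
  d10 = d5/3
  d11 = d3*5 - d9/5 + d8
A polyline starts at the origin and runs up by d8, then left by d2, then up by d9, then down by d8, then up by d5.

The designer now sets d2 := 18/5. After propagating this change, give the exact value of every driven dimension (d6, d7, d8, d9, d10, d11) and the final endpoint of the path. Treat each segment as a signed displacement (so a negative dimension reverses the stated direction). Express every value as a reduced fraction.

d6 = 5/12
d7 = 87/20
d8 = -357/25
d9 = -7
d10 = 11/12
d11 = 87/100
endpoint = (-18/5, -17/4)

Apply edit: d2 := 18/5
  d6 = d4/3 = 5/12
  d7 = 2 - d4 + d2 = 87/20
  d8 = d2/5 - d4*4 - 10 = -357/25
  d9 = d3 - d5*4 + d4 = -7
  d10 = d5/3 = 11/12
  d11 = d3*5 - d9/5 + d8 = 87/100
Walk from origin (0, 0):
  seg 1: up by d8 = -357/25 → (0, -357/25)
  seg 2: left by d2 = 18/5 → (-18/5, -357/25)
  seg 3: up by d9 = -7 → (-18/5, -532/25)
  seg 4: down by d8 = -357/25 → (-18/5, -7)
  seg 5: up by d5 = 11/4 → (-18/5, -17/4)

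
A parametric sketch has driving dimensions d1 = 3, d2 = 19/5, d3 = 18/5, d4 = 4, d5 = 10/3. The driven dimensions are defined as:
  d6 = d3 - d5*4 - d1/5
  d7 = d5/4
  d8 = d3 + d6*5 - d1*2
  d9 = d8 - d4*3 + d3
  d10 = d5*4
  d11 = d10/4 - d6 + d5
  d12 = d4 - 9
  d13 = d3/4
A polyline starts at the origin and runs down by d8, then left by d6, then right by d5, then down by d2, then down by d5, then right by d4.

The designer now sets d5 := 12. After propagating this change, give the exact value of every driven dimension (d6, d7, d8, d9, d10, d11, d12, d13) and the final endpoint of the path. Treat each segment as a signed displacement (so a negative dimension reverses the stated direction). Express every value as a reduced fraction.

Apply edit: d5 := 12
  d6 = d3 - d5*4 - d1/5 = -45
  d7 = d5/4 = 3
  d8 = d3 + d6*5 - d1*2 = -1137/5
  d9 = d8 - d4*3 + d3 = -1179/5
  d10 = d5*4 = 48
  d11 = d10/4 - d6 + d5 = 69
  d12 = d4 - 9 = -5
  d13 = d3/4 = 9/10
Walk from origin (0, 0):
  seg 1: down by d8 = -1137/5 → (0, 1137/5)
  seg 2: left by d6 = -45 → (45, 1137/5)
  seg 3: right by d5 = 12 → (57, 1137/5)
  seg 4: down by d2 = 19/5 → (57, 1118/5)
  seg 5: down by d5 = 12 → (57, 1058/5)
  seg 6: right by d4 = 4 → (61, 1058/5)

d6 = -45
d7 = 3
d8 = -1137/5
d9 = -1179/5
d10 = 48
d11 = 69
d12 = -5
d13 = 9/10
endpoint = (61, 1058/5)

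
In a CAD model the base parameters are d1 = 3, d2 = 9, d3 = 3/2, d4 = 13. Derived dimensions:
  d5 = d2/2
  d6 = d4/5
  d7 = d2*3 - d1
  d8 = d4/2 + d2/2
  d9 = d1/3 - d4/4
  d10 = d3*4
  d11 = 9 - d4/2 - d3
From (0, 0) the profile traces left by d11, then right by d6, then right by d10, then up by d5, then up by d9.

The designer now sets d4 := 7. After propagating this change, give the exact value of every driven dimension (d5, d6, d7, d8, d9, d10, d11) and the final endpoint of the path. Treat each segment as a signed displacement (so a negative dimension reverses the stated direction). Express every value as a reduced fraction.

d5 = 9/2
d6 = 7/5
d7 = 24
d8 = 8
d9 = -3/4
d10 = 6
d11 = 4
endpoint = (17/5, 15/4)

Apply edit: d4 := 7
  d5 = d2/2 = 9/2
  d6 = d4/5 = 7/5
  d7 = d2*3 - d1 = 24
  d8 = d4/2 + d2/2 = 8
  d9 = d1/3 - d4/4 = -3/4
  d10 = d3*4 = 6
  d11 = 9 - d4/2 - d3 = 4
Walk from origin (0, 0):
  seg 1: left by d11 = 4 → (-4, 0)
  seg 2: right by d6 = 7/5 → (-13/5, 0)
  seg 3: right by d10 = 6 → (17/5, 0)
  seg 4: up by d5 = 9/2 → (17/5, 9/2)
  seg 5: up by d9 = -3/4 → (17/5, 15/4)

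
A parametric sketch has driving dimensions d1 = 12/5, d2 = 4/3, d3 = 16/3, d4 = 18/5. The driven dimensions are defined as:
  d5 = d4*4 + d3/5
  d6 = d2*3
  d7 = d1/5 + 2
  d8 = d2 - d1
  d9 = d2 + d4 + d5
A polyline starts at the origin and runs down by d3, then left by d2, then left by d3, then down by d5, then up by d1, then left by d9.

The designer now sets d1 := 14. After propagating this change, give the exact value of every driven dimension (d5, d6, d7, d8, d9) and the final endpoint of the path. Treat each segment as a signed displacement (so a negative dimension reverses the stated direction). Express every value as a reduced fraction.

Apply edit: d1 := 14
  d5 = d4*4 + d3/5 = 232/15
  d6 = d2*3 = 4
  d7 = d1/5 + 2 = 24/5
  d8 = d2 - d1 = -38/3
  d9 = d2 + d4 + d5 = 102/5
Walk from origin (0, 0):
  seg 1: down by d3 = 16/3 → (0, -16/3)
  seg 2: left by d2 = 4/3 → (-4/3, -16/3)
  seg 3: left by d3 = 16/3 → (-20/3, -16/3)
  seg 4: down by d5 = 232/15 → (-20/3, -104/5)
  seg 5: up by d1 = 14 → (-20/3, -34/5)
  seg 6: left by d9 = 102/5 → (-406/15, -34/5)

d5 = 232/15
d6 = 4
d7 = 24/5
d8 = -38/3
d9 = 102/5
endpoint = (-406/15, -34/5)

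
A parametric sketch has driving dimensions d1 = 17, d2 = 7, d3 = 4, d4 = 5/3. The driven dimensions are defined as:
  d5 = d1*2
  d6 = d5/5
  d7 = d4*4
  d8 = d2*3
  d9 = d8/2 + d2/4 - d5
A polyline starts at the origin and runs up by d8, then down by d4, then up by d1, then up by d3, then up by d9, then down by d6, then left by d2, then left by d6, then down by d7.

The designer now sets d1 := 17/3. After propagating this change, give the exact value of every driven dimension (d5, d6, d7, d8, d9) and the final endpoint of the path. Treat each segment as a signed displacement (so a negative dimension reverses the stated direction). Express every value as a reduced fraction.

Apply edit: d1 := 17/3
  d5 = d1*2 = 34/3
  d6 = d5/5 = 34/15
  d7 = d4*4 = 20/3
  d8 = d2*3 = 21
  d9 = d8/2 + d2/4 - d5 = 11/12
Walk from origin (0, 0):
  seg 1: up by d8 = 21 → (0, 21)
  seg 2: down by d4 = 5/3 → (0, 58/3)
  seg 3: up by d1 = 17/3 → (0, 25)
  seg 4: up by d3 = 4 → (0, 29)
  seg 5: up by d9 = 11/12 → (0, 359/12)
  seg 6: down by d6 = 34/15 → (0, 553/20)
  seg 7: left by d2 = 7 → (-7, 553/20)
  seg 8: left by d6 = 34/15 → (-139/15, 553/20)
  seg 9: down by d7 = 20/3 → (-139/15, 1259/60)

d5 = 34/3
d6 = 34/15
d7 = 20/3
d8 = 21
d9 = 11/12
endpoint = (-139/15, 1259/60)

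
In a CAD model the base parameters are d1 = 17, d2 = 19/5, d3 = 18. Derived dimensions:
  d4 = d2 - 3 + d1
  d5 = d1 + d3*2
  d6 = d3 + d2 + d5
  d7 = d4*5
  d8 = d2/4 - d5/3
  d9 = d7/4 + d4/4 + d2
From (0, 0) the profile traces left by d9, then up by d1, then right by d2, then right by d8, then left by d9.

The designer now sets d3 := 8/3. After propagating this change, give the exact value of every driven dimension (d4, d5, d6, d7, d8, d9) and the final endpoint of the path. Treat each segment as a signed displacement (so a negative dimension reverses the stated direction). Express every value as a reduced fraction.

Apply edit: d3 := 8/3
  d4 = d2 - 3 + d1 = 89/5
  d5 = d1 + d3*2 = 67/3
  d6 = d3 + d2 + d5 = 144/5
  d7 = d4*5 = 89
  d8 = d2/4 - d5/3 = -1169/180
  d9 = d7/4 + d4/4 + d2 = 61/2
Walk from origin (0, 0):
  seg 1: left by d9 = 61/2 → (-61/2, 0)
  seg 2: up by d1 = 17 → (-61/2, 17)
  seg 3: right by d2 = 19/5 → (-267/10, 17)
  seg 4: right by d8 = -1169/180 → (-1195/36, 17)
  seg 5: left by d9 = 61/2 → (-2293/36, 17)

d4 = 89/5
d5 = 67/3
d6 = 144/5
d7 = 89
d8 = -1169/180
d9 = 61/2
endpoint = (-2293/36, 17)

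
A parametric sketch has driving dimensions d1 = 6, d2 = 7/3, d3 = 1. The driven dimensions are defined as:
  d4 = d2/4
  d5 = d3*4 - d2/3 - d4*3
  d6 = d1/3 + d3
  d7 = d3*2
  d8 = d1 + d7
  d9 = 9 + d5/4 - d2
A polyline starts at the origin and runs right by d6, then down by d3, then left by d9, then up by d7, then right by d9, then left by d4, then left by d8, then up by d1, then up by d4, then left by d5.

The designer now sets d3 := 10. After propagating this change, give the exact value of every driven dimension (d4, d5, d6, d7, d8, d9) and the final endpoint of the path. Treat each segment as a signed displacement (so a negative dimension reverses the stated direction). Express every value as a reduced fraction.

Apply edit: d3 := 10
  d4 = d2/4 = 7/12
  d5 = d3*4 - d2/3 - d4*3 = 1349/36
  d6 = d1/3 + d3 = 12
  d7 = d3*2 = 20
  d8 = d1 + d7 = 26
  d9 = 9 + d5/4 - d2 = 2309/144
Walk from origin (0, 0):
  seg 1: right by d6 = 12 → (12, 0)
  seg 2: down by d3 = 10 → (12, -10)
  seg 3: left by d9 = 2309/144 → (-581/144, -10)
  seg 4: up by d7 = 20 → (-581/144, 10)
  seg 5: right by d9 = 2309/144 → (12, 10)
  seg 6: left by d4 = 7/12 → (137/12, 10)
  seg 7: left by d8 = 26 → (-175/12, 10)
  seg 8: up by d1 = 6 → (-175/12, 16)
  seg 9: up by d4 = 7/12 → (-175/12, 199/12)
  seg 10: left by d5 = 1349/36 → (-937/18, 199/12)

d4 = 7/12
d5 = 1349/36
d6 = 12
d7 = 20
d8 = 26
d9 = 2309/144
endpoint = (-937/18, 199/12)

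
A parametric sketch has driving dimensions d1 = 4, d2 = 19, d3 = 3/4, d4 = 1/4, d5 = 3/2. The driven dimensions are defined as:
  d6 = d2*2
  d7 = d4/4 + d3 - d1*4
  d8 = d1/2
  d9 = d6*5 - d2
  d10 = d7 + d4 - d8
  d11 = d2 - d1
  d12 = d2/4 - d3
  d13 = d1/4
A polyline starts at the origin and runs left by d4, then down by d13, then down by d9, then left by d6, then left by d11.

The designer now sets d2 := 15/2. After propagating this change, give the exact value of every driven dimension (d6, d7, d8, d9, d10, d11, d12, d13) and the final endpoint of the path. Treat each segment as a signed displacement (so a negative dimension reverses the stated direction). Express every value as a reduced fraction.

Apply edit: d2 := 15/2
  d6 = d2*2 = 15
  d7 = d4/4 + d3 - d1*4 = -243/16
  d8 = d1/2 = 2
  d9 = d6*5 - d2 = 135/2
  d10 = d7 + d4 - d8 = -271/16
  d11 = d2 - d1 = 7/2
  d12 = d2/4 - d3 = 9/8
  d13 = d1/4 = 1
Walk from origin (0, 0):
  seg 1: left by d4 = 1/4 → (-1/4, 0)
  seg 2: down by d13 = 1 → (-1/4, -1)
  seg 3: down by d9 = 135/2 → (-1/4, -137/2)
  seg 4: left by d6 = 15 → (-61/4, -137/2)
  seg 5: left by d11 = 7/2 → (-75/4, -137/2)

d6 = 15
d7 = -243/16
d8 = 2
d9 = 135/2
d10 = -271/16
d11 = 7/2
d12 = 9/8
d13 = 1
endpoint = (-75/4, -137/2)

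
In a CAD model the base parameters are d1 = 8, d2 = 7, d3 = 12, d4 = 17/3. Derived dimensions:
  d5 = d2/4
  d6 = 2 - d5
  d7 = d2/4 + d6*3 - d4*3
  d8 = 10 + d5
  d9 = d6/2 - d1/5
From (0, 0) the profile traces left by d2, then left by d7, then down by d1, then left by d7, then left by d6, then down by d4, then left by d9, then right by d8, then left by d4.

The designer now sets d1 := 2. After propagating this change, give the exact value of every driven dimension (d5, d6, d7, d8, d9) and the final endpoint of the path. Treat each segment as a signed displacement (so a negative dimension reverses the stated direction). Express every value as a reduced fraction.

d5 = 7/4
d6 = 1/4
d7 = -29/2
d8 = 47/4
d9 = -11/40
endpoint = (3373/120, -23/3)

Apply edit: d1 := 2
  d5 = d2/4 = 7/4
  d6 = 2 - d5 = 1/4
  d7 = d2/4 + d6*3 - d4*3 = -29/2
  d8 = 10 + d5 = 47/4
  d9 = d6/2 - d1/5 = -11/40
Walk from origin (0, 0):
  seg 1: left by d2 = 7 → (-7, 0)
  seg 2: left by d7 = -29/2 → (15/2, 0)
  seg 3: down by d1 = 2 → (15/2, -2)
  seg 4: left by d7 = -29/2 → (22, -2)
  seg 5: left by d6 = 1/4 → (87/4, -2)
  seg 6: down by d4 = 17/3 → (87/4, -23/3)
  seg 7: left by d9 = -11/40 → (881/40, -23/3)
  seg 8: right by d8 = 47/4 → (1351/40, -23/3)
  seg 9: left by d4 = 17/3 → (3373/120, -23/3)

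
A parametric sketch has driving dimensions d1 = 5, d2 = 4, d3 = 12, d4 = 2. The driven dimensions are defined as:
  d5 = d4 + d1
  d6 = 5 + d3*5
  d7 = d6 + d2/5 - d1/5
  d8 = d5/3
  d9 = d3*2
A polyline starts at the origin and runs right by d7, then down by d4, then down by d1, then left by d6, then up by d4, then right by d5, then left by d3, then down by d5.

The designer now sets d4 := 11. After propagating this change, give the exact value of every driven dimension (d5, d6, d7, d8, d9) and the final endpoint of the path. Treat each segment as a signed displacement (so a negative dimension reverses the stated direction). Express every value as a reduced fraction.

d5 = 16
d6 = 65
d7 = 324/5
d8 = 16/3
d9 = 24
endpoint = (19/5, -21)

Apply edit: d4 := 11
  d5 = d4 + d1 = 16
  d6 = 5 + d3*5 = 65
  d7 = d6 + d2/5 - d1/5 = 324/5
  d8 = d5/3 = 16/3
  d9 = d3*2 = 24
Walk from origin (0, 0):
  seg 1: right by d7 = 324/5 → (324/5, 0)
  seg 2: down by d4 = 11 → (324/5, -11)
  seg 3: down by d1 = 5 → (324/5, -16)
  seg 4: left by d6 = 65 → (-1/5, -16)
  seg 5: up by d4 = 11 → (-1/5, -5)
  seg 6: right by d5 = 16 → (79/5, -5)
  seg 7: left by d3 = 12 → (19/5, -5)
  seg 8: down by d5 = 16 → (19/5, -21)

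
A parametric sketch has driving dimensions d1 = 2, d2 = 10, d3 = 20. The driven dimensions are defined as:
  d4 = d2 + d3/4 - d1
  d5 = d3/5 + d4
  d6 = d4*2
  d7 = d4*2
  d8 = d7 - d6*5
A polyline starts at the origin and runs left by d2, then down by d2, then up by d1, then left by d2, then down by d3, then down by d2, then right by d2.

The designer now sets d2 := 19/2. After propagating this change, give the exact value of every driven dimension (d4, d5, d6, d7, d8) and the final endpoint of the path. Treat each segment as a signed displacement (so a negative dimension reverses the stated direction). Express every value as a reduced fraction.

d4 = 25/2
d5 = 33/2
d6 = 25
d7 = 25
d8 = -100
endpoint = (-19/2, -37)

Apply edit: d2 := 19/2
  d4 = d2 + d3/4 - d1 = 25/2
  d5 = d3/5 + d4 = 33/2
  d6 = d4*2 = 25
  d7 = d4*2 = 25
  d8 = d7 - d6*5 = -100
Walk from origin (0, 0):
  seg 1: left by d2 = 19/2 → (-19/2, 0)
  seg 2: down by d2 = 19/2 → (-19/2, -19/2)
  seg 3: up by d1 = 2 → (-19/2, -15/2)
  seg 4: left by d2 = 19/2 → (-19, -15/2)
  seg 5: down by d3 = 20 → (-19, -55/2)
  seg 6: down by d2 = 19/2 → (-19, -37)
  seg 7: right by d2 = 19/2 → (-19/2, -37)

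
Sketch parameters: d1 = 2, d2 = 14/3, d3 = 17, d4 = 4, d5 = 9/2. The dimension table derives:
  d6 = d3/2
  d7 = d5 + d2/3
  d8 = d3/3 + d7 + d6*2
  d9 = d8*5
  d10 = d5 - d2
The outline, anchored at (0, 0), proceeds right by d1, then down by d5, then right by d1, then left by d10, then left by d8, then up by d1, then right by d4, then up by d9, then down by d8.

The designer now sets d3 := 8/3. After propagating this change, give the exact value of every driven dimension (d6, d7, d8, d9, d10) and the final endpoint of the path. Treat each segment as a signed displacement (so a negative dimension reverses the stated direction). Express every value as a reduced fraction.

Apply edit: d3 := 8/3
  d6 = d3/2 = 4/3
  d7 = d5 + d2/3 = 109/18
  d8 = d3/3 + d7 + d6*2 = 173/18
  d9 = d8*5 = 865/18
  d10 = d5 - d2 = -1/6
Walk from origin (0, 0):
  seg 1: right by d1 = 2 → (2, 0)
  seg 2: down by d5 = 9/2 → (2, -9/2)
  seg 3: right by d1 = 2 → (4, -9/2)
  seg 4: left by d10 = -1/6 → (25/6, -9/2)
  seg 5: left by d8 = 173/18 → (-49/9, -9/2)
  seg 6: up by d1 = 2 → (-49/9, -5/2)
  seg 7: right by d4 = 4 → (-13/9, -5/2)
  seg 8: up by d9 = 865/18 → (-13/9, 410/9)
  seg 9: down by d8 = 173/18 → (-13/9, 647/18)

d6 = 4/3
d7 = 109/18
d8 = 173/18
d9 = 865/18
d10 = -1/6
endpoint = (-13/9, 647/18)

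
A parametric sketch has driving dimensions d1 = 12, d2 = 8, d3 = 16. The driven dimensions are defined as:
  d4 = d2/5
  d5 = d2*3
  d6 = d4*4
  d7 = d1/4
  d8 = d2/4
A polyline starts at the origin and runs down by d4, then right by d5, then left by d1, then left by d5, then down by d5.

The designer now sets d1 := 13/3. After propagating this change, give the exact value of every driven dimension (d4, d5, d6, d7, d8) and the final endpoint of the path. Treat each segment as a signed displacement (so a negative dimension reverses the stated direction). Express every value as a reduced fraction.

d4 = 8/5
d5 = 24
d6 = 32/5
d7 = 13/12
d8 = 2
endpoint = (-13/3, -128/5)

Apply edit: d1 := 13/3
  d4 = d2/5 = 8/5
  d5 = d2*3 = 24
  d6 = d4*4 = 32/5
  d7 = d1/4 = 13/12
  d8 = d2/4 = 2
Walk from origin (0, 0):
  seg 1: down by d4 = 8/5 → (0, -8/5)
  seg 2: right by d5 = 24 → (24, -8/5)
  seg 3: left by d1 = 13/3 → (59/3, -8/5)
  seg 4: left by d5 = 24 → (-13/3, -8/5)
  seg 5: down by d5 = 24 → (-13/3, -128/5)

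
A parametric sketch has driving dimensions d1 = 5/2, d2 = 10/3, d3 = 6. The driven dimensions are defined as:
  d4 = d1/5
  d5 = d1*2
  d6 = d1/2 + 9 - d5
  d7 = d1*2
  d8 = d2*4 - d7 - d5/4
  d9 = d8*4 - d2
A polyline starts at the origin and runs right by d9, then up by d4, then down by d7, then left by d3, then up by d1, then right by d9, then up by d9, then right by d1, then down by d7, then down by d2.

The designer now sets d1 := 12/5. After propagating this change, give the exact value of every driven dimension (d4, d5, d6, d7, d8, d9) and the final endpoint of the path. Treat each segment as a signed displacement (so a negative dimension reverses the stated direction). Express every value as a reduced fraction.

Apply edit: d1 := 12/5
  d4 = d1/5 = 12/25
  d5 = d1*2 = 24/5
  d6 = d1/2 + 9 - d5 = 27/5
  d7 = d1*2 = 24/5
  d8 = d2*4 - d7 - d5/4 = 22/3
  d9 = d8*4 - d2 = 26
Walk from origin (0, 0):
  seg 1: right by d9 = 26 → (26, 0)
  seg 2: up by d4 = 12/25 → (26, 12/25)
  seg 3: down by d7 = 24/5 → (26, -108/25)
  seg 4: left by d3 = 6 → (20, -108/25)
  seg 5: up by d1 = 12/5 → (20, -48/25)
  seg 6: right by d9 = 26 → (46, -48/25)
  seg 7: up by d9 = 26 → (46, 602/25)
  seg 8: right by d1 = 12/5 → (242/5, 602/25)
  seg 9: down by d7 = 24/5 → (242/5, 482/25)
  seg 10: down by d2 = 10/3 → (242/5, 1196/75)

d4 = 12/25
d5 = 24/5
d6 = 27/5
d7 = 24/5
d8 = 22/3
d9 = 26
endpoint = (242/5, 1196/75)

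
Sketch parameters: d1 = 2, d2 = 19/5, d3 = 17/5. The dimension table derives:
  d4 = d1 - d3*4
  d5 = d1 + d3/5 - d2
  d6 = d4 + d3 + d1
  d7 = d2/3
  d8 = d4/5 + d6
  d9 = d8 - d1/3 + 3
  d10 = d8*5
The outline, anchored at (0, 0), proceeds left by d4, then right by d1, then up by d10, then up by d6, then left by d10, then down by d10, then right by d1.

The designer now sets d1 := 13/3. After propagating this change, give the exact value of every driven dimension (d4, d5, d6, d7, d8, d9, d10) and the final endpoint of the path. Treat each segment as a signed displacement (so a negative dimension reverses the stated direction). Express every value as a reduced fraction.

d4 = -139/15
d5 = 91/75
d6 = -23/15
d7 = 19/15
d8 = -254/75
d9 = -412/225
d10 = -254/15
endpoint = (523/15, -23/15)

Apply edit: d1 := 13/3
  d4 = d1 - d3*4 = -139/15
  d5 = d1 + d3/5 - d2 = 91/75
  d6 = d4 + d3 + d1 = -23/15
  d7 = d2/3 = 19/15
  d8 = d4/5 + d6 = -254/75
  d9 = d8 - d1/3 + 3 = -412/225
  d10 = d8*5 = -254/15
Walk from origin (0, 0):
  seg 1: left by d4 = -139/15 → (139/15, 0)
  seg 2: right by d1 = 13/3 → (68/5, 0)
  seg 3: up by d10 = -254/15 → (68/5, -254/15)
  seg 4: up by d6 = -23/15 → (68/5, -277/15)
  seg 5: left by d10 = -254/15 → (458/15, -277/15)
  seg 6: down by d10 = -254/15 → (458/15, -23/15)
  seg 7: right by d1 = 13/3 → (523/15, -23/15)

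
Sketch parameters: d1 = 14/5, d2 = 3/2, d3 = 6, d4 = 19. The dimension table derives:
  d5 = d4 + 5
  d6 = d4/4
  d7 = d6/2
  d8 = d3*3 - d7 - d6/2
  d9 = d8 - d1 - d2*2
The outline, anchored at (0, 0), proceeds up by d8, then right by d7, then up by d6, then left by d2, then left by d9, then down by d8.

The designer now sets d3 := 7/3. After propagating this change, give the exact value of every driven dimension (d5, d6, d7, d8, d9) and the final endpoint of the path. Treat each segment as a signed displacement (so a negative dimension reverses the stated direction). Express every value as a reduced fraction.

Apply edit: d3 := 7/3
  d5 = d4 + 5 = 24
  d6 = d4/4 = 19/4
  d7 = d6/2 = 19/8
  d8 = d3*3 - d7 - d6/2 = 9/4
  d9 = d8 - d1 - d2*2 = -71/20
Walk from origin (0, 0):
  seg 1: up by d8 = 9/4 → (0, 9/4)
  seg 2: right by d7 = 19/8 → (19/8, 9/4)
  seg 3: up by d6 = 19/4 → (19/8, 7)
  seg 4: left by d2 = 3/2 → (7/8, 7)
  seg 5: left by d9 = -71/20 → (177/40, 7)
  seg 6: down by d8 = 9/4 → (177/40, 19/4)

d5 = 24
d6 = 19/4
d7 = 19/8
d8 = 9/4
d9 = -71/20
endpoint = (177/40, 19/4)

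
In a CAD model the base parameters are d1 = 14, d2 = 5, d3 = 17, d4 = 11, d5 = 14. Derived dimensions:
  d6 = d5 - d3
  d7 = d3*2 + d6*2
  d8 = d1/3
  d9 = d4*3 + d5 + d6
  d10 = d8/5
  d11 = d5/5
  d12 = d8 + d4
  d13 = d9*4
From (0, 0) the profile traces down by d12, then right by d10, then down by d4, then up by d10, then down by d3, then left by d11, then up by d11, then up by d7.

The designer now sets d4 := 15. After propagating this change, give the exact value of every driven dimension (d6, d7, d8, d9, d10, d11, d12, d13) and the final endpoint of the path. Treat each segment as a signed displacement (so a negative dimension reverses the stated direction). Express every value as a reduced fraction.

Apply edit: d4 := 15
  d6 = d5 - d3 = -3
  d7 = d3*2 + d6*2 = 28
  d8 = d1/3 = 14/3
  d9 = d4*3 + d5 + d6 = 56
  d10 = d8/5 = 14/15
  d11 = d5/5 = 14/5
  d12 = d8 + d4 = 59/3
  d13 = d9*4 = 224
Walk from origin (0, 0):
  seg 1: down by d12 = 59/3 → (0, -59/3)
  seg 2: right by d10 = 14/15 → (14/15, -59/3)
  seg 3: down by d4 = 15 → (14/15, -104/3)
  seg 4: up by d10 = 14/15 → (14/15, -506/15)
  seg 5: down by d3 = 17 → (14/15, -761/15)
  seg 6: left by d11 = 14/5 → (-28/15, -761/15)
  seg 7: up by d11 = 14/5 → (-28/15, -719/15)
  seg 8: up by d7 = 28 → (-28/15, -299/15)

d6 = -3
d7 = 28
d8 = 14/3
d9 = 56
d10 = 14/15
d11 = 14/5
d12 = 59/3
d13 = 224
endpoint = (-28/15, -299/15)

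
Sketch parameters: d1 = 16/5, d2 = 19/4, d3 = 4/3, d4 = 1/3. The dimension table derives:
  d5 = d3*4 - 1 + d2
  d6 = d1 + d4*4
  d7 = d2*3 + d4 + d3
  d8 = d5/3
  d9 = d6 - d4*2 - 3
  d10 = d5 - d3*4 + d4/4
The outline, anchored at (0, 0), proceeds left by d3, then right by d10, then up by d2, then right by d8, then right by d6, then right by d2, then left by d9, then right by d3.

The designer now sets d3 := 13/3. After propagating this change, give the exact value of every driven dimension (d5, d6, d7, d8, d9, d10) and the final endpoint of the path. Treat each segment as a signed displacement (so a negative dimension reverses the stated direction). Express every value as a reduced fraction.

Apply edit: d3 := 13/3
  d5 = d3*4 - 1 + d2 = 253/12
  d6 = d1 + d4*4 = 68/15
  d7 = d2*3 + d4 + d3 = 227/12
  d8 = d5/3 = 253/36
  d9 = d6 - d4*2 - 3 = 13/15
  d10 = d5 - d3*4 + d4/4 = 23/6
Walk from origin (0, 0):
  seg 1: left by d3 = 13/3 → (-13/3, 0)
  seg 2: right by d10 = 23/6 → (-1/2, 0)
  seg 3: up by d2 = 19/4 → (-1/2, 19/4)
  seg 4: right by d8 = 253/36 → (235/36, 19/4)
  seg 5: right by d6 = 68/15 → (1991/180, 19/4)
  seg 6: right by d2 = 19/4 → (1423/90, 19/4)
  seg 7: left by d9 = 13/15 → (269/18, 19/4)
  seg 8: right by d3 = 13/3 → (347/18, 19/4)

d5 = 253/12
d6 = 68/15
d7 = 227/12
d8 = 253/36
d9 = 13/15
d10 = 23/6
endpoint = (347/18, 19/4)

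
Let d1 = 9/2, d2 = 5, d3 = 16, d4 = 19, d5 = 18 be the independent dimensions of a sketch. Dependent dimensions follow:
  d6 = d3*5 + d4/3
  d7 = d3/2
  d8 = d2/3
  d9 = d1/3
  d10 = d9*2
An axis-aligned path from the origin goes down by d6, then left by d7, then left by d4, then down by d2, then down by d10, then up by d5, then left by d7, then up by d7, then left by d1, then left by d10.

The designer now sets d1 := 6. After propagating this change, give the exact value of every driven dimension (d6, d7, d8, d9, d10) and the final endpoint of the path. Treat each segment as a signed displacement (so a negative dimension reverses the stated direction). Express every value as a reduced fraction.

d6 = 259/3
d7 = 8
d8 = 5/3
d9 = 2
d10 = 4
endpoint = (-45, -208/3)

Apply edit: d1 := 6
  d6 = d3*5 + d4/3 = 259/3
  d7 = d3/2 = 8
  d8 = d2/3 = 5/3
  d9 = d1/3 = 2
  d10 = d9*2 = 4
Walk from origin (0, 0):
  seg 1: down by d6 = 259/3 → (0, -259/3)
  seg 2: left by d7 = 8 → (-8, -259/3)
  seg 3: left by d4 = 19 → (-27, -259/3)
  seg 4: down by d2 = 5 → (-27, -274/3)
  seg 5: down by d10 = 4 → (-27, -286/3)
  seg 6: up by d5 = 18 → (-27, -232/3)
  seg 7: left by d7 = 8 → (-35, -232/3)
  seg 8: up by d7 = 8 → (-35, -208/3)
  seg 9: left by d1 = 6 → (-41, -208/3)
  seg 10: left by d10 = 4 → (-45, -208/3)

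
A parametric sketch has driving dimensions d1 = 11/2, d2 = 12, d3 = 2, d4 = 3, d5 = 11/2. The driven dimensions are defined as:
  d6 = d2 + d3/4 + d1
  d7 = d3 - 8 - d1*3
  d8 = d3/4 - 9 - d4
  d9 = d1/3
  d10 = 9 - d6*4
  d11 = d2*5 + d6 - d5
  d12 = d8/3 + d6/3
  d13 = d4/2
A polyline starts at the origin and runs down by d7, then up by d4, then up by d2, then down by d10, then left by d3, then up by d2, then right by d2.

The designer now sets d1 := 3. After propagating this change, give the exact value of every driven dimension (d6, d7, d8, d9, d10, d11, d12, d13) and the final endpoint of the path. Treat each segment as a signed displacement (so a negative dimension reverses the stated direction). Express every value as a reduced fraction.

d6 = 31/2
d7 = -15
d8 = -23/2
d9 = 1
d10 = -53
d11 = 70
d12 = 4/3
d13 = 3/2
endpoint = (10, 95)

Apply edit: d1 := 3
  d6 = d2 + d3/4 + d1 = 31/2
  d7 = d3 - 8 - d1*3 = -15
  d8 = d3/4 - 9 - d4 = -23/2
  d9 = d1/3 = 1
  d10 = 9 - d6*4 = -53
  d11 = d2*5 + d6 - d5 = 70
  d12 = d8/3 + d6/3 = 4/3
  d13 = d4/2 = 3/2
Walk from origin (0, 0):
  seg 1: down by d7 = -15 → (0, 15)
  seg 2: up by d4 = 3 → (0, 18)
  seg 3: up by d2 = 12 → (0, 30)
  seg 4: down by d10 = -53 → (0, 83)
  seg 5: left by d3 = 2 → (-2, 83)
  seg 6: up by d2 = 12 → (-2, 95)
  seg 7: right by d2 = 12 → (10, 95)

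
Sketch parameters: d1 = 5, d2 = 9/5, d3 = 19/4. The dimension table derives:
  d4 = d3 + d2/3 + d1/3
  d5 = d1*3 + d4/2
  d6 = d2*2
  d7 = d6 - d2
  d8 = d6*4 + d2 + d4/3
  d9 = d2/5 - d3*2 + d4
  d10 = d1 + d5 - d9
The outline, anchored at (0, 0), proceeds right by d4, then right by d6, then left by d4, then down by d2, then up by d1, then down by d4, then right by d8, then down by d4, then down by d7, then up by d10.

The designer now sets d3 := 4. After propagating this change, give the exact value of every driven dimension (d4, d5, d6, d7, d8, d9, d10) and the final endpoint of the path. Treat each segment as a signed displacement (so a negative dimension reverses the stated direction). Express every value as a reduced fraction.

Apply edit: d3 := 4
  d4 = d3 + d2/3 + d1/3 = 94/15
  d5 = d1*3 + d4/2 = 272/15
  d6 = d2*2 = 18/5
  d7 = d6 - d2 = 9/5
  d8 = d6*4 + d2 + d4/3 = 823/45
  d9 = d2/5 - d3*2 + d4 = -103/75
  d10 = d1 + d5 - d9 = 1838/75
Walk from origin (0, 0):
  seg 1: right by d4 = 94/15 → (94/15, 0)
  seg 2: right by d6 = 18/5 → (148/15, 0)
  seg 3: left by d4 = 94/15 → (18/5, 0)
  seg 4: down by d2 = 9/5 → (18/5, -9/5)
  seg 5: up by d1 = 5 → (18/5, 16/5)
  seg 6: down by d4 = 94/15 → (18/5, -46/15)
  seg 7: right by d8 = 823/45 → (197/9, -46/15)
  seg 8: down by d4 = 94/15 → (197/9, -28/3)
  seg 9: down by d7 = 9/5 → (197/9, -167/15)
  seg 10: up by d10 = 1838/75 → (197/9, 1003/75)

d4 = 94/15
d5 = 272/15
d6 = 18/5
d7 = 9/5
d8 = 823/45
d9 = -103/75
d10 = 1838/75
endpoint = (197/9, 1003/75)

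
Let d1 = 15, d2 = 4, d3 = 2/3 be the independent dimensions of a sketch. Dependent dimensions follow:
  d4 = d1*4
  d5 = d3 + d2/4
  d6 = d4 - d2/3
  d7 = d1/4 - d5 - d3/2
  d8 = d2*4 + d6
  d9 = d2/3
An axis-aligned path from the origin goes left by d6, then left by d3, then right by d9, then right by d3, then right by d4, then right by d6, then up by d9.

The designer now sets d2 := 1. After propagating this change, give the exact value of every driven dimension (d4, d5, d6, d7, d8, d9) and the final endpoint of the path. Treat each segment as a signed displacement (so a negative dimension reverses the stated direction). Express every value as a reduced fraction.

d4 = 60
d5 = 11/12
d6 = 179/3
d7 = 5/2
d8 = 191/3
d9 = 1/3
endpoint = (181/3, 1/3)

Apply edit: d2 := 1
  d4 = d1*4 = 60
  d5 = d3 + d2/4 = 11/12
  d6 = d4 - d2/3 = 179/3
  d7 = d1/4 - d5 - d3/2 = 5/2
  d8 = d2*4 + d6 = 191/3
  d9 = d2/3 = 1/3
Walk from origin (0, 0):
  seg 1: left by d6 = 179/3 → (-179/3, 0)
  seg 2: left by d3 = 2/3 → (-181/3, 0)
  seg 3: right by d9 = 1/3 → (-60, 0)
  seg 4: right by d3 = 2/3 → (-178/3, 0)
  seg 5: right by d4 = 60 → (2/3, 0)
  seg 6: right by d6 = 179/3 → (181/3, 0)
  seg 7: up by d9 = 1/3 → (181/3, 1/3)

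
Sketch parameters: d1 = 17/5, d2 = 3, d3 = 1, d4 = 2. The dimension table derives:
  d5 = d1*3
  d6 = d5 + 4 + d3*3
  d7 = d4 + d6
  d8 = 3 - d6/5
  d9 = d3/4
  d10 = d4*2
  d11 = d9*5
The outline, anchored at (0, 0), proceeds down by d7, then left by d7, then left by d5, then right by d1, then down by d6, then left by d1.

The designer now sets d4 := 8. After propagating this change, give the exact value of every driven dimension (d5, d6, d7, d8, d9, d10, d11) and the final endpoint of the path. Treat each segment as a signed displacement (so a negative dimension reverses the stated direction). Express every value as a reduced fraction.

Apply edit: d4 := 8
  d5 = d1*3 = 51/5
  d6 = d5 + 4 + d3*3 = 86/5
  d7 = d4 + d6 = 126/5
  d8 = 3 - d6/5 = -11/25
  d9 = d3/4 = 1/4
  d10 = d4*2 = 16
  d11 = d9*5 = 5/4
Walk from origin (0, 0):
  seg 1: down by d7 = 126/5 → (0, -126/5)
  seg 2: left by d7 = 126/5 → (-126/5, -126/5)
  seg 3: left by d5 = 51/5 → (-177/5, -126/5)
  seg 4: right by d1 = 17/5 → (-32, -126/5)
  seg 5: down by d6 = 86/5 → (-32, -212/5)
  seg 6: left by d1 = 17/5 → (-177/5, -212/5)

d5 = 51/5
d6 = 86/5
d7 = 126/5
d8 = -11/25
d9 = 1/4
d10 = 16
d11 = 5/4
endpoint = (-177/5, -212/5)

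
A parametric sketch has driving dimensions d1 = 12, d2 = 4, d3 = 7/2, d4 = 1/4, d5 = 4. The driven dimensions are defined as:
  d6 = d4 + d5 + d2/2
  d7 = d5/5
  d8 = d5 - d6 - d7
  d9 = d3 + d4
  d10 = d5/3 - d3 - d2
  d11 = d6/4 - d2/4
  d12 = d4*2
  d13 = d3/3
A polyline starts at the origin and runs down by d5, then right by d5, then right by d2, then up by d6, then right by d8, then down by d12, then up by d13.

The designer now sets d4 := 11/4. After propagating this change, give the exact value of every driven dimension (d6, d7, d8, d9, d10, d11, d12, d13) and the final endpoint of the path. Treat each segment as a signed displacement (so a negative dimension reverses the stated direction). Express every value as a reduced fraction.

d6 = 35/4
d7 = 4/5
d8 = -111/20
d9 = 25/4
d10 = -37/6
d11 = 19/16
d12 = 11/2
d13 = 7/6
endpoint = (49/20, 5/12)

Apply edit: d4 := 11/4
  d6 = d4 + d5 + d2/2 = 35/4
  d7 = d5/5 = 4/5
  d8 = d5 - d6 - d7 = -111/20
  d9 = d3 + d4 = 25/4
  d10 = d5/3 - d3 - d2 = -37/6
  d11 = d6/4 - d2/4 = 19/16
  d12 = d4*2 = 11/2
  d13 = d3/3 = 7/6
Walk from origin (0, 0):
  seg 1: down by d5 = 4 → (0, -4)
  seg 2: right by d5 = 4 → (4, -4)
  seg 3: right by d2 = 4 → (8, -4)
  seg 4: up by d6 = 35/4 → (8, 19/4)
  seg 5: right by d8 = -111/20 → (49/20, 19/4)
  seg 6: down by d12 = 11/2 → (49/20, -3/4)
  seg 7: up by d13 = 7/6 → (49/20, 5/12)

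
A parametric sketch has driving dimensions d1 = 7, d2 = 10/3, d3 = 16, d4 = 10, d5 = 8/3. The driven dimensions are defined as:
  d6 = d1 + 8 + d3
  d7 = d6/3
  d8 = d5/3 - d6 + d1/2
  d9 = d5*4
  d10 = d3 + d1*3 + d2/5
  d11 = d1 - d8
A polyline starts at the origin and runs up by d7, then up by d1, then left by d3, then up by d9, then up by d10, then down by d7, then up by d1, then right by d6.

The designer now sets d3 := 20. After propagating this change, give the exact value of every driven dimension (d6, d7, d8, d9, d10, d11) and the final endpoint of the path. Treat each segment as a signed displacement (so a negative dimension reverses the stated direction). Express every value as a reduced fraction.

Apply edit: d3 := 20
  d6 = d1 + 8 + d3 = 35
  d7 = d6/3 = 35/3
  d8 = d5/3 - d6 + d1/2 = -551/18
  d9 = d5*4 = 32/3
  d10 = d3 + d1*3 + d2/5 = 125/3
  d11 = d1 - d8 = 677/18
Walk from origin (0, 0):
  seg 1: up by d7 = 35/3 → (0, 35/3)
  seg 2: up by d1 = 7 → (0, 56/3)
  seg 3: left by d3 = 20 → (-20, 56/3)
  seg 4: up by d9 = 32/3 → (-20, 88/3)
  seg 5: up by d10 = 125/3 → (-20, 71)
  seg 6: down by d7 = 35/3 → (-20, 178/3)
  seg 7: up by d1 = 7 → (-20, 199/3)
  seg 8: right by d6 = 35 → (15, 199/3)

d6 = 35
d7 = 35/3
d8 = -551/18
d9 = 32/3
d10 = 125/3
d11 = 677/18
endpoint = (15, 199/3)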